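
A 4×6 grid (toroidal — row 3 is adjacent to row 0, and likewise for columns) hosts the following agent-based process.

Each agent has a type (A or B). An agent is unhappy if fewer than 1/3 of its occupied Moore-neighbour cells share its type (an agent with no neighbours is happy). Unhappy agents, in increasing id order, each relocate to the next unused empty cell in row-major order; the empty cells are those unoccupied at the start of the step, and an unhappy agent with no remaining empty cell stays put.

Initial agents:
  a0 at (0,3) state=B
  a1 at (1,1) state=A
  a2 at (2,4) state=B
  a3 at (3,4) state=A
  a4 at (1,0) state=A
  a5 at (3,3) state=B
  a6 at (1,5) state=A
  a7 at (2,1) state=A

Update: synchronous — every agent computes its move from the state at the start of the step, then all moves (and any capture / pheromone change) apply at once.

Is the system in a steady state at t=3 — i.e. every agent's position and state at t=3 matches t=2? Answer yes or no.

t=1: a0@(0,3):B a1@(1,1):A a2@(2,4):B a3@(0,0):A a4@(1,0):A a5@(3,3):B a6@(1,5):A a7@(2,1):A
t=2: (unchanged — steady state)

yes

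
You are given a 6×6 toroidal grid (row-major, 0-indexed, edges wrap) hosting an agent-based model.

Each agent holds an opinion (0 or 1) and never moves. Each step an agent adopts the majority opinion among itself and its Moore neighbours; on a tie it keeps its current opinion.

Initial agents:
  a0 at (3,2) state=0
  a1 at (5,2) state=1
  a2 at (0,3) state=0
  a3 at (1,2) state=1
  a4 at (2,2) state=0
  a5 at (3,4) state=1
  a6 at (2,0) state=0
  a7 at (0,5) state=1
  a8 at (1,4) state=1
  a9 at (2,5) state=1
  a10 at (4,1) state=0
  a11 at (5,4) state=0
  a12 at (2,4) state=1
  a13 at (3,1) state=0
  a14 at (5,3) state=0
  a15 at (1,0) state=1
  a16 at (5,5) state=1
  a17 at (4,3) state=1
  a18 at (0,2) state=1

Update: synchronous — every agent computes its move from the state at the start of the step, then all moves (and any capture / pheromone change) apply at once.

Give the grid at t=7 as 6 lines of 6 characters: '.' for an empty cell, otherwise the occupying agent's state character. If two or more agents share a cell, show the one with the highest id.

t=1: a0@(3,2):0 a1@(5,2):1 a2@(0,3):1 a3@(1,2):1 a4@(2,2):0 a5@(3,4):1 a6@(2,0):0 a7@(0,5):1 a8@(1,4):1 a9@(2,5):1 a10@(4,1):0 a11@(5,4):0 a12@(2,4):1 a13@(3,1):0 a14@(5,3):0 a15@(1,0):1 a16@(5,5):1 a17@(4,3):1 a18@(0,2):1
t=2: a0@(3,2):0 a1@(5,2):1 a2@(0,3):1 a3@(1,2):1 a4@(2,2):0 a5@(3,4):1 a6@(2,0):0 a7@(0,5):1 a8@(1,4):1 a9@(2,5):1 a10@(4,1):0 a11@(5,4):1 a12@(2,4):1 a13@(3,1):0 a14@(5,3):1 a15@(1,0):1 a16@(5,5):1 a17@(4,3):1 a18@(0,2):1
t=3: (unchanged — steady state)

..11.1
1.1.1.
0.0.11
.00.1.
.0.1..
..1111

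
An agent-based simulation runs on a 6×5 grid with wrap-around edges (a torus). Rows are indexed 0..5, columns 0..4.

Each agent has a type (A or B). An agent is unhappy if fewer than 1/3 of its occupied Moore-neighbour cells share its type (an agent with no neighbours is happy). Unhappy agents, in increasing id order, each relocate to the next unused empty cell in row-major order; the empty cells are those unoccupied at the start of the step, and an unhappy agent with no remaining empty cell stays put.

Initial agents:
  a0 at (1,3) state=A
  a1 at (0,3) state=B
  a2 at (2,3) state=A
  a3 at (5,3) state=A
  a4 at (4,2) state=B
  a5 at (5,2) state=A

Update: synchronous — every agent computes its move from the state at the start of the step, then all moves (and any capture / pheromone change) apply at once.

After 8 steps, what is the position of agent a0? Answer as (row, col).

(1, 3)

t=1: a0@(1,3):A a1@(0,0):B a2@(2,3):A a3@(5,3):A a4@(0,1):B a5@(5,2):A
t=2: (unchanged — steady state)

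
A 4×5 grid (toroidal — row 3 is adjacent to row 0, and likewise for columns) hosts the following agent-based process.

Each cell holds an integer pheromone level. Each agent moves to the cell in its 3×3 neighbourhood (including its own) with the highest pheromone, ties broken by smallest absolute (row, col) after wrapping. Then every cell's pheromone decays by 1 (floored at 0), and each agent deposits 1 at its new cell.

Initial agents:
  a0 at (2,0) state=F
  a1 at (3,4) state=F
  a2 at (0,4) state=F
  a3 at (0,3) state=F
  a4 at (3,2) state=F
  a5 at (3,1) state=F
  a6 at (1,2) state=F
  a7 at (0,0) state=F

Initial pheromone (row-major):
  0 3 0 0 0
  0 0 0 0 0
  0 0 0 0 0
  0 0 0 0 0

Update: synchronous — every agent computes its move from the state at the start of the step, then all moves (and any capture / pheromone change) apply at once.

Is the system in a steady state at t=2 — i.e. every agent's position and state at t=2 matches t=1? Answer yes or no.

no

t=1: a0@(1,0) a1@(0,0) a2@(0,0) a3@(0,2) a4@(0,1) a5@(0,1) a6@(0,1) a7@(0,1) | pheromone: 2 6 1 0 0 / 1 0 0 0 0 / 0 0 0 0 0 / 0 0 0 0 0
t=2: a0@(0,1) a1@(0,1) a2@(0,1) a3@(0,1) a4@(0,1) a5@(0,1) a6@(0,1) a7@(0,1) | pheromone: 1 13 0 0 0 / 0 0 0 0 0 / 0 0 0 0 0 / 0 0 0 0 0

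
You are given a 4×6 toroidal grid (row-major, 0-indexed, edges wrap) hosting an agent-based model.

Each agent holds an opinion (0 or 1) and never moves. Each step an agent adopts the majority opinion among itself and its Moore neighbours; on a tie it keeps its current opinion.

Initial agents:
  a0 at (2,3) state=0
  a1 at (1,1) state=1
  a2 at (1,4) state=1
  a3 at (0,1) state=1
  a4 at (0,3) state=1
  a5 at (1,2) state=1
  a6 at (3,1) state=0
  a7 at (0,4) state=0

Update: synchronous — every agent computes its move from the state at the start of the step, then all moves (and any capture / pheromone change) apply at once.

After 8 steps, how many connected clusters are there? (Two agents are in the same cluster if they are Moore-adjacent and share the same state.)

t=1: a0@(2,3):1 a1@(1,1):1 a2@(1,4):1 a3@(0,1):1 a4@(0,3):1 a5@(1,2):1 a6@(3,1):0 a7@(0,4):1
t=2: (unchanged — steady state)

2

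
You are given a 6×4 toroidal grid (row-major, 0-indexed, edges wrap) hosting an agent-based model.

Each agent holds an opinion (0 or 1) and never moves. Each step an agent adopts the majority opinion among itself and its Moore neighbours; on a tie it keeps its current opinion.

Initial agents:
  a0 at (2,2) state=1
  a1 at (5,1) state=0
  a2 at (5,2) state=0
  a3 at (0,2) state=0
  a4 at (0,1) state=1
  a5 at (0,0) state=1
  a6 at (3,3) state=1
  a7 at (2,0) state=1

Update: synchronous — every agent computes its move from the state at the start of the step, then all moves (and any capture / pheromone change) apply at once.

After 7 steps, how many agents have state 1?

3

t=1: a0@(2,2):1 a1@(5,1):0 a2@(5,2):0 a3@(0,2):0 a4@(0,1):0 a5@(0,0):1 a6@(3,3):1 a7@(2,0):1
t=2: a0@(2,2):1 a1@(5,1):0 a2@(5,2):0 a3@(0,2):0 a4@(0,1):0 a5@(0,0):0 a6@(3,3):1 a7@(2,0):1
t=3: (unchanged — steady state)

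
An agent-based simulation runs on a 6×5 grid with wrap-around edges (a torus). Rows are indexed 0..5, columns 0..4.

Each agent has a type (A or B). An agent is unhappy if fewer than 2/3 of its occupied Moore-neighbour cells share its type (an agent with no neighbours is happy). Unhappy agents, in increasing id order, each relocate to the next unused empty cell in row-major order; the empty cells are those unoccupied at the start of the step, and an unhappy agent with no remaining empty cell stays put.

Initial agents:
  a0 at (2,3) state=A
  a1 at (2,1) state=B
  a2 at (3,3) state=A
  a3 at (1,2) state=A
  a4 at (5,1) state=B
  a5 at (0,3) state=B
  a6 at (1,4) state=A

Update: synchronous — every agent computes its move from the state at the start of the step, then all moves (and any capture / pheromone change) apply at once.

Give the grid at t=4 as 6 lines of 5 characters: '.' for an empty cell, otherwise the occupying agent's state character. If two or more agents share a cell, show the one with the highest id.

...B.
ABA..
...A.
...A.
.....
.B...

t=1: a0@(2,3):A a1@(0,0):B a2@(3,3):A a3@(0,1):A a4@(5,1):B a5@(0,2):B a6@(0,4):A
t=2: a0@(2,3):A a1@(0,3):B a2@(3,3):A a3@(1,0):A a4@(5,1):B a5@(1,1):B a6@(1,2):A
t=3: a0@(2,3):A a1@(0,0):B a2@(3,3):A a3@(0,1):A a4@(5,1):B a5@(0,2):B a6@(0,4):A
t=4: a0@(2,3):A a1@(0,3):B a2@(3,3):A a3@(1,0):A a4@(5,1):B a5@(1,1):B a6@(1,2):A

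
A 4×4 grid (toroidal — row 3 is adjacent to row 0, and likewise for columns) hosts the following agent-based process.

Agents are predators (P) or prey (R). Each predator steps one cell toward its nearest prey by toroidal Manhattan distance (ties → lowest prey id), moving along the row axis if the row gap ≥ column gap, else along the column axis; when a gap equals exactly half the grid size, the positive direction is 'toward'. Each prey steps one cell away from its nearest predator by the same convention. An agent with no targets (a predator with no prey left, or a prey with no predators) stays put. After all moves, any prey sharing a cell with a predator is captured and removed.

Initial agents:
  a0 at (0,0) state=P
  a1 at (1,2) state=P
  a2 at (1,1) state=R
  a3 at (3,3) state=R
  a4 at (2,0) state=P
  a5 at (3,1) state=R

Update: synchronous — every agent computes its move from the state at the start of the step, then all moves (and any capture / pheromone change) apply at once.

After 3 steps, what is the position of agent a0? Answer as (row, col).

t=1: a0@(1,0):P a1@(1,1):P a3@(2,3):R a4@(1,0):P a5@(2,1):R
t=2: a0@(2,0):P a1@(2,1):P a3@(3,3):R a4@(2,0):P a5@(3,1):R
t=3: a0@(3,0):P a1@(3,1):P a3@(0,3):R a4@(3,0):P a5@(0,1):R

(3, 0)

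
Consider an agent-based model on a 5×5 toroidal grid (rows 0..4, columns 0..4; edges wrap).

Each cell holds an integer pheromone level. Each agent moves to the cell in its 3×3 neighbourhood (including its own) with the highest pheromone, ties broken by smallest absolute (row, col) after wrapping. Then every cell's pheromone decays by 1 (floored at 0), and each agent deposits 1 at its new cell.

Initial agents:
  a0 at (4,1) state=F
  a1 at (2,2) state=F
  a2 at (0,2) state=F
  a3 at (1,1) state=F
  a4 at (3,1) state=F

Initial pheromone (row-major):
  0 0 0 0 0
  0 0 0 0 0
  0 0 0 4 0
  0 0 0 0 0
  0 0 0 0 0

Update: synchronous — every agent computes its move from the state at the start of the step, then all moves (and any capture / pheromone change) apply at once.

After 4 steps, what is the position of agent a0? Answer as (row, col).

(0, 0)

t=1: a0@(0,0) a1@(2,3) a2@(0,1) a3@(0,0) a4@(2,0) | pheromone: 2 1 0 0 0 / 0 0 0 0 0 / 1 0 0 4 0 / 0 0 0 0 0 / 0 0 0 0 0
t=2: a0@(0,0) a1@(2,3) a2@(0,0) a3@(0,0) a4@(2,0) | pheromone: 4 0 0 0 0 / 0 0 0 0 0 / 1 0 0 4 0 / 0 0 0 0 0 / 0 0 0 0 0
t=3: a0@(0,0) a1@(2,3) a2@(0,0) a3@(0,0) a4@(2,0) | pheromone: 6 0 0 0 0 / 0 0 0 0 0 / 1 0 0 4 0 / 0 0 0 0 0 / 0 0 0 0 0
t=4: a0@(0,0) a1@(2,3) a2@(0,0) a3@(0,0) a4@(2,0) | pheromone: 8 0 0 0 0 / 0 0 0 0 0 / 1 0 0 4 0 / 0 0 0 0 0 / 0 0 0 0 0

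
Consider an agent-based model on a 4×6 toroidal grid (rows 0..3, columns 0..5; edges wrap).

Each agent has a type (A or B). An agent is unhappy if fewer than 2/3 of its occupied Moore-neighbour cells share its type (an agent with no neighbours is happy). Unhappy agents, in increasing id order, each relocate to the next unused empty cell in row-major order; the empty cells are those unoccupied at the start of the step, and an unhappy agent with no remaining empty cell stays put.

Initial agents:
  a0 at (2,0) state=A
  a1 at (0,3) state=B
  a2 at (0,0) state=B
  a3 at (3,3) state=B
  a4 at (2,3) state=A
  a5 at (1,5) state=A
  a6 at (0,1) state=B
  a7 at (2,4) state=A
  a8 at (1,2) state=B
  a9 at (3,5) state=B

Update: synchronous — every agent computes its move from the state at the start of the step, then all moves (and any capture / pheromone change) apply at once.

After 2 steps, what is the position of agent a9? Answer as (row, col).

t=1: a0@(0,2):A a1@(0,3):B a2@(0,0):B a3@(0,4):B a4@(0,5):A a5@(1,5):A a6@(0,1):B a7@(1,0):A a8@(1,2):B a9@(1,1):B
t=2: a0@(1,3):A a1@(0,3):B a2@(1,4):B a3@(2,0):B a4@(2,1):A a5@(2,2):A a6@(2,3):B a7@(2,4):A a8@(1,2):B a9@(2,5):B

(2, 5)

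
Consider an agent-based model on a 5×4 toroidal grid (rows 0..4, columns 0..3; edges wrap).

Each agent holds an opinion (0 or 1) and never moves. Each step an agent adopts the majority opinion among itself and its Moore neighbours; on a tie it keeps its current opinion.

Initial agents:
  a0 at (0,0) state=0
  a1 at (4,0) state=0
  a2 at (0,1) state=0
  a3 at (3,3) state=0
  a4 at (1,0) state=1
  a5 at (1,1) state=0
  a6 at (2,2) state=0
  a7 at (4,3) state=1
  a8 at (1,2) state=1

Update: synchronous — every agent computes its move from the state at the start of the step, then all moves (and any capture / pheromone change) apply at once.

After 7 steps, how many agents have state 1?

0

t=1: a0@(0,0):0 a1@(4,0):0 a2@(0,1):0 a3@(3,3):0 a4@(1,0):0 a5@(1,1):0 a6@(2,2):0 a7@(4,3):0 a8@(1,2):0
t=2: (unchanged — steady state)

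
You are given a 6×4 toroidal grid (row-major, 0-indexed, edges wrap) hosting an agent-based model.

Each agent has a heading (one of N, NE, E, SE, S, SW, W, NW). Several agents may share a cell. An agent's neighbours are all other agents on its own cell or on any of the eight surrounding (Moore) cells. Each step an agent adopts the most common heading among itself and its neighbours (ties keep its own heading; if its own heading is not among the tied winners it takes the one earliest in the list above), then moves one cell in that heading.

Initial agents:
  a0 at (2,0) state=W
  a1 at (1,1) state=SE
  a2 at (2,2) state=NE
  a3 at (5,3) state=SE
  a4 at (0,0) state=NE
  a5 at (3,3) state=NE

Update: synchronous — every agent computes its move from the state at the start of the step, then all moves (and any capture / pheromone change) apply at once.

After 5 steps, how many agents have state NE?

6

t=1: a0@(2,3):W a1@(0,2):NE a2@(1,3):NE a3@(0,0):SE a4@(1,1):SE a5@(2,0):NE
t=2: a0@(1,0):NE a1@(5,3):NE a2@(0,0):NE a3@(1,1):SE a4@(2,2):SE a5@(1,1):NE
t=3: a0@(0,1):NE a1@(4,0):NE a2@(5,1):NE a3@(0,2):NE a4@(3,3):SE a5@(0,2):NE
t=4: a0@(5,2):NE a1@(3,1):NE a2@(4,2):NE a3@(5,3):NE a4@(4,0):SE a5@(5,3):NE
t=5: a0@(4,3):NE a1@(2,2):NE a2@(3,3):NE a3@(4,0):NE a4@(3,1):NE a5@(4,0):NE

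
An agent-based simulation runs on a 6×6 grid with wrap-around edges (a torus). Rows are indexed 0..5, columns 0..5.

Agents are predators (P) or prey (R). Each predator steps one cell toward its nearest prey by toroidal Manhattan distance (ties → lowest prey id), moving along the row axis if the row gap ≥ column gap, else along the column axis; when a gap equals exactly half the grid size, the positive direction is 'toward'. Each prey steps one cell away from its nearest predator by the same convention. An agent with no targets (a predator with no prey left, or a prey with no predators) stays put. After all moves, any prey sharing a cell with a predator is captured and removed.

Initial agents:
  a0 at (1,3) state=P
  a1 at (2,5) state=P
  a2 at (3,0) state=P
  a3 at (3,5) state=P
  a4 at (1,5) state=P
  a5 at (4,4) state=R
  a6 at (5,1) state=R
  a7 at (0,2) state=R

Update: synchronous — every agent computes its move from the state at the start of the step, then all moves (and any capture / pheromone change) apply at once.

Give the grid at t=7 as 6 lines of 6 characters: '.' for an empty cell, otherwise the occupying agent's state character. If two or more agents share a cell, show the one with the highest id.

...P..
......
....PP
R.....
......
..R...

t=1: a0@(0,3):P a1@(3,5):P a2@(3,5):P a3@(4,5):P a4@(2,5):P a5@(5,4):R a6@(0,1):R a7@(5,2):R
t=2: a0@(5,3):P a1@(4,5):P a2@(4,5):P a3@(5,5):P a4@(3,5):P a5@(4,4):R a6@(0,0):R a7@(4,2):R
t=3: a0@(4,3):P a1@(4,4):P a2@(4,4):P a3@(4,5):P a4@(4,5):P a6@(1,0):R a7@(3,2):R
t=4: a0@(3,3):P a1@(4,3):P a2@(4,3):P a3@(5,5):P a4@(5,5):P a6@(0,0):R a7@(2,2):R
t=5: a0@(2,3):P a1@(3,3):P a2@(3,3):P a3@(0,5):P a4@(0,5):P a6@(1,0):R a7@(1,2):R
t=6: a0@(1,3):P a1@(2,3):P a2@(2,3):P a3@(1,5):P a4@(1,5):P a6@(2,0):R a7@(0,2):R
t=7: a0@(0,3):P a1@(2,4):P a2@(2,4):P a3@(2,5):P a4@(2,5):P a6@(3,0):R a7@(5,2):R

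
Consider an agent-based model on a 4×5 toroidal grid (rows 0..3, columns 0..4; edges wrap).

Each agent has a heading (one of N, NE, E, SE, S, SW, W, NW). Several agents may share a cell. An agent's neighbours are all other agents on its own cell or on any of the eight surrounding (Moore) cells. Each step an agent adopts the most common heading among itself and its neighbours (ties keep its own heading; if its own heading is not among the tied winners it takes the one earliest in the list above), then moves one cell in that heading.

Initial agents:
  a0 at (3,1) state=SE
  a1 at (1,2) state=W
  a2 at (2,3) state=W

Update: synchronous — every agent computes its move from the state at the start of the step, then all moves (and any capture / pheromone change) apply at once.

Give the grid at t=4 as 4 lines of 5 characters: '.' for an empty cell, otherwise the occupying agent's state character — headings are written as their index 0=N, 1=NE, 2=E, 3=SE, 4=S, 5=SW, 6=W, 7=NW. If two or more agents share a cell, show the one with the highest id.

t=1: a0@(0,2):SE a1@(1,1):W a2@(2,2):W
t=2: a0@(1,3):SE a1@(1,0):W a2@(2,1):W
t=3: a0@(2,4):SE a1@(1,4):W a2@(2,0):W
t=4: a0@(2,3):W a1@(1,3):W a2@(2,4):W

.....
...6.
...66
.....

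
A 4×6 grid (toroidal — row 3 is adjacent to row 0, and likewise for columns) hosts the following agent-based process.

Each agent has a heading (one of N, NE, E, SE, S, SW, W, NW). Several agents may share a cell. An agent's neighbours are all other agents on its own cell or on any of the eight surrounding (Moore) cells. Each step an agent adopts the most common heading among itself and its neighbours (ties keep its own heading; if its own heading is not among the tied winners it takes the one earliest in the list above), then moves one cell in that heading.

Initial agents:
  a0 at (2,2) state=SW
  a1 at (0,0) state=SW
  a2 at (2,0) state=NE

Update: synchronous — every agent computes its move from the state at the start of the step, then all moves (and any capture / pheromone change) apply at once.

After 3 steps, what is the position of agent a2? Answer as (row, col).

t=1: a0@(3,1):SW a1@(1,5):SW a2@(1,1):NE
t=2: a0@(0,0):SW a1@(2,4):SW a2@(0,2):NE
t=3: a0@(1,5):SW a1@(3,3):SW a2@(3,3):NE

(3, 3)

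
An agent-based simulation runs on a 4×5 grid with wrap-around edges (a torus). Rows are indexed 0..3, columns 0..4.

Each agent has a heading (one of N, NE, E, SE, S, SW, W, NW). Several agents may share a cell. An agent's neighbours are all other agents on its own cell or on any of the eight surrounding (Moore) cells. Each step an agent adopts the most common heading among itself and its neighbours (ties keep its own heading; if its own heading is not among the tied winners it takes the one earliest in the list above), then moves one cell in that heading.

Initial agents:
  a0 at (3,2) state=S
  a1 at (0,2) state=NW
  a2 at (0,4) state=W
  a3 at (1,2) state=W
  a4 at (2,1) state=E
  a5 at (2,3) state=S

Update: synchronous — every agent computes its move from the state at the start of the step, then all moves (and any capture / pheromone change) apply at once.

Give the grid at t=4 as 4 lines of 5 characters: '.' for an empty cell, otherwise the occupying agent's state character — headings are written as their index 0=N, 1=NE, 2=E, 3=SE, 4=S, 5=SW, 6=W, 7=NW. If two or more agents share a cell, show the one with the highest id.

t=1: a0@(0,2):S a1@(3,1):NW a2@(0,3):W a3@(1,1):W a4@(2,2):E a5@(3,3):S
t=2: a0@(1,2):S a1@(2,0):NW a2@(1,3):S a3@(1,0):W a4@(2,3):E a5@(0,3):S
t=3: a0@(2,2):S a1@(1,4):NW a2@(2,3):S a3@(1,4):W a4@(3,3):S a5@(1,3):S
t=4: a0@(3,2):S a1@(2,4):S a2@(3,3):S a3@(2,4):S a4@(0,3):S a5@(2,3):S

...4.
.....
...44
..44.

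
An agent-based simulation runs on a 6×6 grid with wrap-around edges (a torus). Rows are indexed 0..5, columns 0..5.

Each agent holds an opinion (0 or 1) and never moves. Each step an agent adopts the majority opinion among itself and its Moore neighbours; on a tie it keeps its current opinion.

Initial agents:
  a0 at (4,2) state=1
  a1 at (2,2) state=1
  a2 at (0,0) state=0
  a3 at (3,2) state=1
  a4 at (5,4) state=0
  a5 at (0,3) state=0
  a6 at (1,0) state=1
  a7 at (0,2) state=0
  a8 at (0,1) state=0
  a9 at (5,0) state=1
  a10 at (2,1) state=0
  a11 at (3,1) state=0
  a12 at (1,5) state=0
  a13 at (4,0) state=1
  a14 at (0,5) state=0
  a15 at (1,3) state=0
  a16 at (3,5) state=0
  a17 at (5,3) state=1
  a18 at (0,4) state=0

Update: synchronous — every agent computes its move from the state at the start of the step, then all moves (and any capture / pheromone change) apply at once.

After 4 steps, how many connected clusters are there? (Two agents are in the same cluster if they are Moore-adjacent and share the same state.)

t=1: a0@(4,2):1 a1@(2,2):0 a2@(0,0):0 a3@(3,2):1 a4@(5,4):0 a5@(0,3):0 a6@(1,0):0 a7@(0,2):0 a8@(0,1):0 a9@(5,0):0 a10@(2,1):1 a11@(3,1):1 a12@(1,5):0 a13@(4,0):1 a14@(0,5):0 a15@(1,3):0 a16@(3,5):0 a17@(5,3):0 a18@(0,4):0
t=2: a0@(4,2):1 a1@(2,2):1 a2@(0,0):0 a3@(3,2):1 a4@(5,4):0 a5@(0,3):0 a6@(1,0):0 a7@(0,2):0 a8@(0,1):0 a9@(5,0):0 a10@(2,1):1 a11@(3,1):1 a12@(1,5):0 a13@(4,0):1 a14@(0,5):0 a15@(1,3):0 a16@(3,5):0 a17@(5,3):0 a18@(0,4):0
t=3: (unchanged — steady state)

3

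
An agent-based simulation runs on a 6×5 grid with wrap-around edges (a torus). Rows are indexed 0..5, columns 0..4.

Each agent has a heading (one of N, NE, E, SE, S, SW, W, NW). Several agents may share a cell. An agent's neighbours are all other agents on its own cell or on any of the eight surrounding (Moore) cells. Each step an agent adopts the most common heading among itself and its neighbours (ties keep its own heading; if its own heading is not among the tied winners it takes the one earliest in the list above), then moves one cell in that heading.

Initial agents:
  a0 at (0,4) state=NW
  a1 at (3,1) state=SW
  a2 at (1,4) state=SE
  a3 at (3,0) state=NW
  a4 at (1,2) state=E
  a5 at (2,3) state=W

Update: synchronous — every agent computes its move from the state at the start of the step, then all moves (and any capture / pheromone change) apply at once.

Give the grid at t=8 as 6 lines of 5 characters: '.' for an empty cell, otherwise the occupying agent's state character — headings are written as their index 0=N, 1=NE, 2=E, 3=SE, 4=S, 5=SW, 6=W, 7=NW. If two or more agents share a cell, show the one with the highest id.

.....
2.7..
6....
..3..
.7...
...5.

t=1: a0@(5,3):NW a1@(4,0):SW a2@(2,0):SE a3@(2,4):NW a4@(1,3):E a5@(2,2):W
t=2: a0@(4,2):NW a1@(5,4):SW a2@(3,1):SE a3@(1,3):NW a4@(1,4):E a5@(2,1):W
t=3: a0@(3,1):NW a1@(0,3):SW a2@(4,2):SE a3@(0,2):NW a4@(1,0):E a5@(2,0):W
t=4: a0@(2,0):NW a1@(1,2):SW a2@(5,3):SE a3@(5,1):NW a4@(1,1):E a5@(2,4):W
t=5: a0@(1,4):NW a1@(2,1):SW a2@(0,4):SE a3@(4,0):NW a4@(1,2):E a5@(2,3):W
t=6: a0@(0,3):NW a1@(3,0):SW a2@(1,0):SE a3@(3,4):NW a4@(1,3):E a5@(2,2):W
t=7: a0@(5,2):NW a1@(4,4):SW a2@(2,1):SE a3@(2,3):NW a4@(1,4):E a5@(2,1):W
t=8: a0@(4,1):NW a1@(5,3):SW a2@(3,2):SE a3@(1,2):NW a4@(1,0):E a5@(2,0):W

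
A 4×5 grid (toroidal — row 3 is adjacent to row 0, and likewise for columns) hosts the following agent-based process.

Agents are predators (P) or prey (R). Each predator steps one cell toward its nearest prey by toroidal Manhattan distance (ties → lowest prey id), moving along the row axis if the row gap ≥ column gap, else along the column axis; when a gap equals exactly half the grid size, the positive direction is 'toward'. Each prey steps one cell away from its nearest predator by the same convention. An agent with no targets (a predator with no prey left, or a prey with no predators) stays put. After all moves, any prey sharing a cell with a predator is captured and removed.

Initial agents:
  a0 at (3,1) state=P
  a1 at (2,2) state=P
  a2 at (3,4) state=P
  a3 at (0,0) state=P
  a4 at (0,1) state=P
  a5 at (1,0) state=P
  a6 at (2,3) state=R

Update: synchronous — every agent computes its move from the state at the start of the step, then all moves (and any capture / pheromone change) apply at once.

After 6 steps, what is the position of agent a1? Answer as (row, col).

t=1: a0@(3,2):P a1@(2,3):P a2@(2,4):P a3@(1,0):P a4@(1,1):P a5@(1,4):P
t=2: (unchanged — steady state)

(2, 3)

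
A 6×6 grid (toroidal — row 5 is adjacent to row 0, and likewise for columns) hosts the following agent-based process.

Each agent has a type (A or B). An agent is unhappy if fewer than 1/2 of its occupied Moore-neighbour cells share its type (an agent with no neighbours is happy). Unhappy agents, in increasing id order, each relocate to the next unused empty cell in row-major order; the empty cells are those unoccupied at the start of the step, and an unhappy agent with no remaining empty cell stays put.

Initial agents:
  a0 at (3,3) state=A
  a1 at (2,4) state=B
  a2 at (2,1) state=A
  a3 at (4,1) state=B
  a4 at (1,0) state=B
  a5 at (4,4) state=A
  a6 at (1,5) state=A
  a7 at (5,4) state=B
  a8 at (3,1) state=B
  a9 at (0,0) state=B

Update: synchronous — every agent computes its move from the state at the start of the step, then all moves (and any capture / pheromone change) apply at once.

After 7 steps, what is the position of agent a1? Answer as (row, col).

t=1: a0@(3,3):A a1@(0,1):B a2@(0,2):A a3@(4,1):B a4@(0,3):B a5@(4,4):A a6@(0,4):A a7@(0,5):B a8@(3,1):B a9@(0,0):B
t=2: a0@(3,3):A a1@(0,1):B a2@(1,0):A a3@(4,1):B a4@(1,1):B a5@(4,4):A a6@(1,2):A a7@(0,5):B a8@(3,1):B a9@(0,0):B
t=3: a0@(3,3):A a1@(0,1):B a2@(0,2):A a3@(4,1):B a4@(1,1):B a5@(4,4):A a6@(0,3):A a7@(0,5):B a8@(3,1):B a9@(0,0):B
t=4: a0@(3,3):A a1@(0,1):B a2@(0,4):A a3@(4,1):B a4@(1,1):B a5@(4,4):A a6@(0,3):A a7@(0,5):B a8@(3,1):B a9@(0,0):B
t=5: (unchanged — steady state)

(0, 1)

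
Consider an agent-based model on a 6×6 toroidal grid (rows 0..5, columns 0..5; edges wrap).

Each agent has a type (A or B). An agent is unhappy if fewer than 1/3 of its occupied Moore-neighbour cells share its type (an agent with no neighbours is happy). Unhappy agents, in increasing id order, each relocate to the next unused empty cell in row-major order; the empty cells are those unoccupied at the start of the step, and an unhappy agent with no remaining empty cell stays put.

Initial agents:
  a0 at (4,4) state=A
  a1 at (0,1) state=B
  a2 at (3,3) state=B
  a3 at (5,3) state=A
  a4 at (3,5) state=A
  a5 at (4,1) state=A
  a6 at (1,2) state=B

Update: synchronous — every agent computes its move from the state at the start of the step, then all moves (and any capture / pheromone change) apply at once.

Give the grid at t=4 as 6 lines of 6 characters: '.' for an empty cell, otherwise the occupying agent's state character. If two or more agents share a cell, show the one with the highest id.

BB....
..B...
......
.....A
.A..A.
...A..

t=1: a0@(4,4):A a1@(0,1):B a2@(0,0):B a3@(5,3):A a4@(3,5):A a5@(4,1):A a6@(1,2):B
t=2: (unchanged — steady state)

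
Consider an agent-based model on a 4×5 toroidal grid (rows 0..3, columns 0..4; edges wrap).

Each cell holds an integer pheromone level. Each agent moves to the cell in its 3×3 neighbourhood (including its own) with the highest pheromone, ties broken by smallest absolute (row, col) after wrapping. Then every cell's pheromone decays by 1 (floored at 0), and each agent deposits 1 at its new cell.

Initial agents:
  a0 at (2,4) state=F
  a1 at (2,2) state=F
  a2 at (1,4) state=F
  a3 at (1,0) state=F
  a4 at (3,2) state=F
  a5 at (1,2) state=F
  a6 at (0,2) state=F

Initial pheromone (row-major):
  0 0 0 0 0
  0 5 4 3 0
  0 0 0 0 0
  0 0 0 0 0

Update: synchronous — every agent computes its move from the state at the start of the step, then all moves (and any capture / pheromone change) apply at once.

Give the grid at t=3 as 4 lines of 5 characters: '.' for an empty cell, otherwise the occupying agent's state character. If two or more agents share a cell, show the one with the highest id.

t=1: a0@(1,3) a1@(1,1) a2@(1,3) a3@(1,1) a4@(0,1) a5@(1,1) a6@(1,1) | pheromone: 0 1 0 0 0 / 0 8 3 4 0 / 0 0 0 0 0 / 0 0 0 0 0
t=2: a0@(1,3) a1@(1,1) a2@(1,3) a3@(1,1) a4@(1,1) a5@(1,1) a6@(1,1) | pheromone: 0 0 0 0 0 / 0 12 2 5 0 / 0 0 0 0 0 / 0 0 0 0 0
t=3: a0@(1,3) a1@(1,1) a2@(1,3) a3@(1,1) a4@(1,1) a5@(1,1) a6@(1,1) | pheromone: 0 0 0 0 0 / 0 16 1 6 0 / 0 0 0 0 0 / 0 0 0 0 0

.....
.F.F.
.....
.....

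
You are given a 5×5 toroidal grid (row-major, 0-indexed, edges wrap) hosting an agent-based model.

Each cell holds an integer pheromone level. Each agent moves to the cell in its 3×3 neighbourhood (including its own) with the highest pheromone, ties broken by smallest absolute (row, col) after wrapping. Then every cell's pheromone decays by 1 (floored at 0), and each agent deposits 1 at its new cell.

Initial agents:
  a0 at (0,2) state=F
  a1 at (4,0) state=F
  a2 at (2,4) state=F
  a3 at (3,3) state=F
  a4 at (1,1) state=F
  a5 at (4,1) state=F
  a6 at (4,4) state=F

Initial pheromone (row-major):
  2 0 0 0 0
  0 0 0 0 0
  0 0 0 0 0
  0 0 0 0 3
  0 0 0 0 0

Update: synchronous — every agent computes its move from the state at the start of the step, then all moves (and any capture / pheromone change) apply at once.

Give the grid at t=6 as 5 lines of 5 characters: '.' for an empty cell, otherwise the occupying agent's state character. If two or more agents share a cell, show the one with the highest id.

t=1: a0@(0,1) a1@(3,4) a2@(3,4) a3@(3,4) a4@(0,0) a5@(0,0) a6@(3,4) | pheromone: 3 1 0 0 0 / 0 0 0 0 0 / 0 0 0 0 0 / 0 0 0 0 6 / 0 0 0 0 0
t=2: a0@(0,0) a1@(3,4) a2@(3,4) a3@(3,4) a4@(0,0) a5@(0,0) a6@(3,4) | pheromone: 5 0 0 0 0 / 0 0 0 0 0 / 0 0 0 0 0 / 0 0 0 0 9 / 0 0 0 0 0
t=3: a0@(0,0) a1@(3,4) a2@(3,4) a3@(3,4) a4@(0,0) a5@(0,0) a6@(3,4) | pheromone: 7 0 0 0 0 / 0 0 0 0 0 / 0 0 0 0 0 / 0 0 0 0 12 / 0 0 0 0 0
t=4: a0@(0,0) a1@(3,4) a2@(3,4) a3@(3,4) a4@(0,0) a5@(0,0) a6@(3,4) | pheromone: 9 0 0 0 0 / 0 0 0 0 0 / 0 0 0 0 0 / 0 0 0 0 15 / 0 0 0 0 0
t=5: a0@(0,0) a1@(3,4) a2@(3,4) a3@(3,4) a4@(0,0) a5@(0,0) a6@(3,4) | pheromone: 11 0 0 0 0 / 0 0 0 0 0 / 0 0 0 0 0 / 0 0 0 0 18 / 0 0 0 0 0
t=6: a0@(0,0) a1@(3,4) a2@(3,4) a3@(3,4) a4@(0,0) a5@(0,0) a6@(3,4) | pheromone: 13 0 0 0 0 / 0 0 0 0 0 / 0 0 0 0 0 / 0 0 0 0 21 / 0 0 0 0 0

F....
.....
.....
....F
.....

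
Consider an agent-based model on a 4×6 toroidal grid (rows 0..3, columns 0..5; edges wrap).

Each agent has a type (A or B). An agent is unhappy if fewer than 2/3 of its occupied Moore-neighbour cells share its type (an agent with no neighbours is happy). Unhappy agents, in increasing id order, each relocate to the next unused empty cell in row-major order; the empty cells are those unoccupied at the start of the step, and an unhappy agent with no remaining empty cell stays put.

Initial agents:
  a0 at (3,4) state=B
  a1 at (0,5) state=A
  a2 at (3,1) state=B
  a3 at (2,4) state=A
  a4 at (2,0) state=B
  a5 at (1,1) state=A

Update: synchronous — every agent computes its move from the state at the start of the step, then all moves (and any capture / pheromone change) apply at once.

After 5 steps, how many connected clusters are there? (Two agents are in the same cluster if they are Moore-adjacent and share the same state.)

t=1: a0@(0,0):B a1@(0,1):A a2@(3,1):B a3@(0,2):A a4@(0,3):B a5@(0,4):A
t=2: a0@(0,5):B a1@(1,0):A a2@(1,1):B a3@(1,2):A a4@(1,3):B a5@(1,4):A
t=3: a0@(0,0):B a1@(0,1):A a2@(0,2):B a3@(0,3):A a4@(0,4):B a5@(1,5):A
t=4: a0@(0,5):B a1@(1,0):A a2@(1,1):B a3@(1,2):A a4@(1,3):B a5@(1,4):A
t=5: a0@(0,0):B a1@(0,1):A a2@(0,2):B a3@(0,3):A a4@(0,4):B a5@(1,5):A

6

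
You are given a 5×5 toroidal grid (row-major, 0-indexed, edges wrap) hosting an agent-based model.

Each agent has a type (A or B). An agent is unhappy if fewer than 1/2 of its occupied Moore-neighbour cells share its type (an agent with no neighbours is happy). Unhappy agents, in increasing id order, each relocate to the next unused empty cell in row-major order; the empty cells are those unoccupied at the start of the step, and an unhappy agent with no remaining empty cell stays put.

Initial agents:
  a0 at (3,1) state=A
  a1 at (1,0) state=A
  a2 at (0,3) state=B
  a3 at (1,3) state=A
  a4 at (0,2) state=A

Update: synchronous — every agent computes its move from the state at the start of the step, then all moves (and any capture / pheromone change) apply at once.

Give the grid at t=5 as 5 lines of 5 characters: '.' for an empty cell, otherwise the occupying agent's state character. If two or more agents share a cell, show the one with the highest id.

BAA..
...A.
.....
.A...
.....

t=1: a0@(3,1):A a1@(1,0):A a2@(0,0):B a3@(1,3):A a4@(0,2):A
t=2: a0@(3,1):A a1@(0,1):A a2@(0,3):B a3@(1,3):A a4@(0,2):A
t=3: a0@(3,1):A a1@(0,1):A a2@(0,0):B a3@(1,3):A a4@(0,2):A
t=4: a0@(3,1):A a1@(0,1):A a2@(0,3):B a3@(1,3):A a4@(0,2):A
t=5: a0@(3,1):A a1@(0,1):A a2@(0,0):B a3@(1,3):A a4@(0,2):A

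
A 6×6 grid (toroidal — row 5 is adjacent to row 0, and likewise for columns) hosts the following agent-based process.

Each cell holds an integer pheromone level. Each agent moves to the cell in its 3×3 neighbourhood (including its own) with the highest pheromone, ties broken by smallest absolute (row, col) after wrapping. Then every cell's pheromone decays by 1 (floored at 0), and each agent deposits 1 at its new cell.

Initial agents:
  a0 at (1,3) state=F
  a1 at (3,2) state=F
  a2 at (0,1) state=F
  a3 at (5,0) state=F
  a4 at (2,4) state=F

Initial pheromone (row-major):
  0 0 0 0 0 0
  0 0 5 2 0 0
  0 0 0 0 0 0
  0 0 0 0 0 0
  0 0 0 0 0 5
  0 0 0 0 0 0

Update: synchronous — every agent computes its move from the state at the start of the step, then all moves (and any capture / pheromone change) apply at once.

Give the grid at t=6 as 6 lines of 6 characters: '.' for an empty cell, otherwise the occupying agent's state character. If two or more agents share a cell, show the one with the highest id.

......
..F...
......
......
.....F
......

t=1: a0@(1,2) a1@(2,1) a2@(1,2) a3@(4,5) a4@(1,3) | pheromone: 0 0 0 0 0 0 / 0 0 6 2 0 0 / 0 1 0 0 0 0 / 0 0 0 0 0 0 / 0 0 0 0 0 5 / 0 0 0 0 0 0
t=2: a0@(1,2) a1@(1,2) a2@(1,2) a3@(4,5) a4@(1,2) | pheromone: 0 0 0 0 0 0 / 0 0 9 1 0 0 / 0 0 0 0 0 0 / 0 0 0 0 0 0 / 0 0 0 0 0 5 / 0 0 0 0 0 0
t=3: a0@(1,2) a1@(1,2) a2@(1,2) a3@(4,5) a4@(1,2) | pheromone: 0 0 0 0 0 0 / 0 0 12 0 0 0 / 0 0 0 0 0 0 / 0 0 0 0 0 0 / 0 0 0 0 0 5 / 0 0 0 0 0 0
t=4: a0@(1,2) a1@(1,2) a2@(1,2) a3@(4,5) a4@(1,2) | pheromone: 0 0 0 0 0 0 / 0 0 15 0 0 0 / 0 0 0 0 0 0 / 0 0 0 0 0 0 / 0 0 0 0 0 5 / 0 0 0 0 0 0
t=5: a0@(1,2) a1@(1,2) a2@(1,2) a3@(4,5) a4@(1,2) | pheromone: 0 0 0 0 0 0 / 0 0 18 0 0 0 / 0 0 0 0 0 0 / 0 0 0 0 0 0 / 0 0 0 0 0 5 / 0 0 0 0 0 0
t=6: a0@(1,2) a1@(1,2) a2@(1,2) a3@(4,5) a4@(1,2) | pheromone: 0 0 0 0 0 0 / 0 0 21 0 0 0 / 0 0 0 0 0 0 / 0 0 0 0 0 0 / 0 0 0 0 0 5 / 0 0 0 0 0 0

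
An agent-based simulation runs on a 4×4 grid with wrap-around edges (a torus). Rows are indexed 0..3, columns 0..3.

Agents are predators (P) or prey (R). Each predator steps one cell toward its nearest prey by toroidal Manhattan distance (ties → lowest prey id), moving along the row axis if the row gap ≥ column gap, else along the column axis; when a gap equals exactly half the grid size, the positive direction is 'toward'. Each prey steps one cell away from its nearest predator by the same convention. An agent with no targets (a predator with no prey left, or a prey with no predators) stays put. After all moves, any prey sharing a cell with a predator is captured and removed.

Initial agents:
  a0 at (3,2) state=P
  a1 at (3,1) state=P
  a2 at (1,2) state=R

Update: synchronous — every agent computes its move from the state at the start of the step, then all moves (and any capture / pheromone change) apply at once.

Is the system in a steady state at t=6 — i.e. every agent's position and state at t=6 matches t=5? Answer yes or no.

yes

t=1: a0@(0,2):P a1@(0,1):P
t=2: (unchanged — steady state)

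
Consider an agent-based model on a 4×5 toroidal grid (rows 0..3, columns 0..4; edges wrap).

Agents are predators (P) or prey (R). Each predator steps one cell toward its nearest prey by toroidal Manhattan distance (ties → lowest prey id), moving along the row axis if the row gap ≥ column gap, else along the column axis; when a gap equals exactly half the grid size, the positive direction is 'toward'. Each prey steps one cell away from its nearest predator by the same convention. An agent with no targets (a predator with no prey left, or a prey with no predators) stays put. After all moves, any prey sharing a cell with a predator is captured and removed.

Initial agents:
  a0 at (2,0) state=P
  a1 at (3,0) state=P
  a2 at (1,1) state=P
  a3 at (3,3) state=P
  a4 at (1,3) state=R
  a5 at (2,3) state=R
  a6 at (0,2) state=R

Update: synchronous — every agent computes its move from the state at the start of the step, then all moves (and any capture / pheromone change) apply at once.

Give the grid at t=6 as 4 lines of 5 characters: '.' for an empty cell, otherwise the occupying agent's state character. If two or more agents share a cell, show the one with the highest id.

t=1: a0@(2,4):P a1@(3,4):P a2@(1,2):P a3@(2,3):P a4@(1,4):R a5@(1,3):R a6@(3,2):R
t=2: a0@(1,4):P a1@(0,4):P a2@(1,3):P a3@(1,3):P a6@(3,1):R
t=3: a0@(2,4):P a1@(0,0):P a2@(2,3):P a3@(2,3):P a6@(3,2):R
t=4: a0@(2,3):P a1@(0,1):P a2@(3,3):P a3@(3,3):P a6@(0,2):R
t=5: a0@(3,3):P a1@(0,2):P a2@(0,3):P a3@(0,3):P
t=6: (unchanged — steady state)

..PP.
.....
.....
...P.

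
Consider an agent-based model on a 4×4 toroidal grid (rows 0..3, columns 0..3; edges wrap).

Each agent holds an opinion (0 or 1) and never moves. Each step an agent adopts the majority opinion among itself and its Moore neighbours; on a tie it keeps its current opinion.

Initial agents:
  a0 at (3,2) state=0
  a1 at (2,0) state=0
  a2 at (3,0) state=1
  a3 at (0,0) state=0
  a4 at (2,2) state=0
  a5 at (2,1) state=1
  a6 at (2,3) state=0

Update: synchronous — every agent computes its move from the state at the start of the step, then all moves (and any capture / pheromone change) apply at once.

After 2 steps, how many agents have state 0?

t=1: a0@(3,2):0 a1@(2,0):0 a2@(3,0):0 a3@(0,0):0 a4@(2,2):0 a5@(2,1):0 a6@(2,3):0
t=2: (unchanged — steady state)

7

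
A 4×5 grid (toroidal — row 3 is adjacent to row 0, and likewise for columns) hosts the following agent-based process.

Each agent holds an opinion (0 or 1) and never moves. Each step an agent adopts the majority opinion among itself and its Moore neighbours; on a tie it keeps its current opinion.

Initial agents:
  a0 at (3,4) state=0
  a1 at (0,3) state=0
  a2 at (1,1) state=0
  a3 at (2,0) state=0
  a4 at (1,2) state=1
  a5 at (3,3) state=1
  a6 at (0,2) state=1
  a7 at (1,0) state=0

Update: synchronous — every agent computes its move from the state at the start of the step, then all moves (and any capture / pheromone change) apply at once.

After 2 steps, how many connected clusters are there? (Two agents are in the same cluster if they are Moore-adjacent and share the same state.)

t=1: a0@(3,4):0 a1@(0,3):1 a2@(1,1):0 a3@(2,0):0 a4@(1,2):1 a5@(3,3):1 a6@(0,2):1 a7@(1,0):0
t=2: (unchanged — steady state)

2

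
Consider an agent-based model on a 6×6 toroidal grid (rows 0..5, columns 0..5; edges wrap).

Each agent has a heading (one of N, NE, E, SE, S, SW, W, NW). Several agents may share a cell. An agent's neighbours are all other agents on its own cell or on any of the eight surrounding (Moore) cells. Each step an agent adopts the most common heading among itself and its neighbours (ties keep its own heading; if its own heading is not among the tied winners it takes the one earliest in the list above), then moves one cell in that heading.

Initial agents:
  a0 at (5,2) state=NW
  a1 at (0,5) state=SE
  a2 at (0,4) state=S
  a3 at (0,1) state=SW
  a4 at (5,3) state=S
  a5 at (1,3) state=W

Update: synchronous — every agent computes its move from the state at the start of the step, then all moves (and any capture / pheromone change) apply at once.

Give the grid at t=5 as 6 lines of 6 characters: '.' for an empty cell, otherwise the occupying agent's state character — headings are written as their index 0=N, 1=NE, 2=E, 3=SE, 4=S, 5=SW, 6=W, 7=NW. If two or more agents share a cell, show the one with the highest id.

t=1: a0@(4,1):NW a1@(1,0):SE a2@(1,4):S a3@(1,0):SW a4@(0,3):S a5@(1,2):W
t=2: a0@(3,0):NW a1@(2,1):SE a2@(2,4):S a3@(2,5):SW a4@(1,3):S a5@(1,1):W
t=3: a0@(2,5):NW a1@(3,2):SE a2@(3,4):S a3@(3,4):SW a4@(2,3):S a5@(1,0):W
t=4: a0@(1,4):NW a1@(4,3):SE a2@(4,4):S a3@(4,4):S a4@(3,3):S a5@(1,5):W
t=5: a0@(0,3):NW a1@(5,3):S a2@(5,4):S a3@(5,4):S a4@(4,3):S a5@(1,4):W

...7..
....6.
......
......
...4..
...44.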